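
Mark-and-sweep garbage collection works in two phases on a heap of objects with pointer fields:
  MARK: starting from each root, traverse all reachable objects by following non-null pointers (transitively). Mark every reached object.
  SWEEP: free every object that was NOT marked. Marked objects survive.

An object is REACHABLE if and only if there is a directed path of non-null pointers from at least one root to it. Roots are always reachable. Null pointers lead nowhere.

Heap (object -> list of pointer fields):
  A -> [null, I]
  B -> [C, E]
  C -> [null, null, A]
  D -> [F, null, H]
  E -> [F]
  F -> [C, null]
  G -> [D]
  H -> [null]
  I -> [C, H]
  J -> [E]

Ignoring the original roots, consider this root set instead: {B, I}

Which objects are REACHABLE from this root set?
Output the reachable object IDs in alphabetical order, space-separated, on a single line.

Roots: B I
Mark B: refs=C E, marked=B
Mark I: refs=C H, marked=B I
Mark C: refs=null null A, marked=B C I
Mark E: refs=F, marked=B C E I
Mark H: refs=null, marked=B C E H I
Mark A: refs=null I, marked=A B C E H I
Mark F: refs=C null, marked=A B C E F H I
Unmarked (collected): D G J

Answer: A B C E F H I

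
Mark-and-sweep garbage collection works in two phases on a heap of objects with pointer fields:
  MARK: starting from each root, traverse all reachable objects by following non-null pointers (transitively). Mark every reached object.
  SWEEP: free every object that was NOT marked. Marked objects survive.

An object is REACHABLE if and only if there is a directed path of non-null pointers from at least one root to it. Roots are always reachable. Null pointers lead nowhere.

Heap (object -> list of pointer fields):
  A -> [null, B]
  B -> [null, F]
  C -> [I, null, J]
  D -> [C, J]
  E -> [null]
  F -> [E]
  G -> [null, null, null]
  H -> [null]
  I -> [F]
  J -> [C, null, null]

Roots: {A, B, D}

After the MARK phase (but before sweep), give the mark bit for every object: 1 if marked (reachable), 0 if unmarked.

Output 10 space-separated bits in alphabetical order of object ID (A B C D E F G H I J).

Roots: A B D
Mark A: refs=null B, marked=A
Mark B: refs=null F, marked=A B
Mark D: refs=C J, marked=A B D
Mark F: refs=E, marked=A B D F
Mark C: refs=I null J, marked=A B C D F
Mark J: refs=C null null, marked=A B C D F J
Mark E: refs=null, marked=A B C D E F J
Mark I: refs=F, marked=A B C D E F I J
Unmarked (collected): G H

Answer: 1 1 1 1 1 1 0 0 1 1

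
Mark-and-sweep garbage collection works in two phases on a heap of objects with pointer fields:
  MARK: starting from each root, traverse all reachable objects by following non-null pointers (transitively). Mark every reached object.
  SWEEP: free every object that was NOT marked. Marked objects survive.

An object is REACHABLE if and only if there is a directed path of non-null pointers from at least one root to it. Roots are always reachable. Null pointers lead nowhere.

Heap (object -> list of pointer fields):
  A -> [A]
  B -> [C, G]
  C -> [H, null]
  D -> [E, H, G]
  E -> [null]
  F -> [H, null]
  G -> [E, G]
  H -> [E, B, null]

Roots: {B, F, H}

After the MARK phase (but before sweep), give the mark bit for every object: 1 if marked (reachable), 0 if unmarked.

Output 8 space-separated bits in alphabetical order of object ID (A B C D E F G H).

Roots: B F H
Mark B: refs=C G, marked=B
Mark F: refs=H null, marked=B F
Mark H: refs=E B null, marked=B F H
Mark C: refs=H null, marked=B C F H
Mark G: refs=E G, marked=B C F G H
Mark E: refs=null, marked=B C E F G H
Unmarked (collected): A D

Answer: 0 1 1 0 1 1 1 1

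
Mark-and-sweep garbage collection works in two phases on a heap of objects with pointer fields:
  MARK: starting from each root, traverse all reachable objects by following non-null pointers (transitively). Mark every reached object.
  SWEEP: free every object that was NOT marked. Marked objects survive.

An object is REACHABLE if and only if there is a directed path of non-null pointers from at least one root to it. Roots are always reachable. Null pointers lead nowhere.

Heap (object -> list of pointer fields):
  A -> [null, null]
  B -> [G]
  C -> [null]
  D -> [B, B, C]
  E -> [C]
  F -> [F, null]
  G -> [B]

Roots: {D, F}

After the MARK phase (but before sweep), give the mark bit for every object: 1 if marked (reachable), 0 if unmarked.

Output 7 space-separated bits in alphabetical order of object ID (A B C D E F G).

Roots: D F
Mark D: refs=B B C, marked=D
Mark F: refs=F null, marked=D F
Mark B: refs=G, marked=B D F
Mark C: refs=null, marked=B C D F
Mark G: refs=B, marked=B C D F G
Unmarked (collected): A E

Answer: 0 1 1 1 0 1 1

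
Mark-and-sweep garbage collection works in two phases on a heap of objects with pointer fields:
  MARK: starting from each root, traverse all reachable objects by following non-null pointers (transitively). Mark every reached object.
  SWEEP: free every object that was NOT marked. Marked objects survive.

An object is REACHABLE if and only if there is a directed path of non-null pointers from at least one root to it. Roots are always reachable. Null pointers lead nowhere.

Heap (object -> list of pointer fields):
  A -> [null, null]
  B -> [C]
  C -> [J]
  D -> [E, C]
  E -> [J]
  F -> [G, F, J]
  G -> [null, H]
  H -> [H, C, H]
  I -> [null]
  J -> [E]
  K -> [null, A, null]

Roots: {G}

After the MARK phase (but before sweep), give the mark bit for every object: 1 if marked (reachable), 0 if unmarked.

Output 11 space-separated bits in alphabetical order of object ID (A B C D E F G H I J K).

Answer: 0 0 1 0 1 0 1 1 0 1 0

Derivation:
Roots: G
Mark G: refs=null H, marked=G
Mark H: refs=H C H, marked=G H
Mark C: refs=J, marked=C G H
Mark J: refs=E, marked=C G H J
Mark E: refs=J, marked=C E G H J
Unmarked (collected): A B D F I K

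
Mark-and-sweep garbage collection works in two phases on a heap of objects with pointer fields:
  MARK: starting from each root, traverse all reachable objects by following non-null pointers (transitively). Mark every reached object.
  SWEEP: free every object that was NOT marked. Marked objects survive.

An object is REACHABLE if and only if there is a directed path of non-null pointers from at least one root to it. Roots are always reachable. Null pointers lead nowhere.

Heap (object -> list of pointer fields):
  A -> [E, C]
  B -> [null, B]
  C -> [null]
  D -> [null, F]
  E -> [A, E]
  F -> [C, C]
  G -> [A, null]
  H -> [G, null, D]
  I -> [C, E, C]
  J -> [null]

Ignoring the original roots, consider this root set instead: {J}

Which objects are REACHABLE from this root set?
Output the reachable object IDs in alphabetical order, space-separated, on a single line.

Roots: J
Mark J: refs=null, marked=J
Unmarked (collected): A B C D E F G H I

Answer: J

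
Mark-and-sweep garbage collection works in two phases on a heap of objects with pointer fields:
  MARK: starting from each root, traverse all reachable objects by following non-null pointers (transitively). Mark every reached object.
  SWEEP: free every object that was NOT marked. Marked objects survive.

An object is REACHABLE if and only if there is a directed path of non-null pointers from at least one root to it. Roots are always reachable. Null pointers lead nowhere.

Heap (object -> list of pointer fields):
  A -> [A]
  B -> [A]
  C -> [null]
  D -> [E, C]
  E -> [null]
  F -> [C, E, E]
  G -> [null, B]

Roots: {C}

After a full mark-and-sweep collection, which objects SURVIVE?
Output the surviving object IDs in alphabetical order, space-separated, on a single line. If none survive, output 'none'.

Roots: C
Mark C: refs=null, marked=C
Unmarked (collected): A B D E F G

Answer: C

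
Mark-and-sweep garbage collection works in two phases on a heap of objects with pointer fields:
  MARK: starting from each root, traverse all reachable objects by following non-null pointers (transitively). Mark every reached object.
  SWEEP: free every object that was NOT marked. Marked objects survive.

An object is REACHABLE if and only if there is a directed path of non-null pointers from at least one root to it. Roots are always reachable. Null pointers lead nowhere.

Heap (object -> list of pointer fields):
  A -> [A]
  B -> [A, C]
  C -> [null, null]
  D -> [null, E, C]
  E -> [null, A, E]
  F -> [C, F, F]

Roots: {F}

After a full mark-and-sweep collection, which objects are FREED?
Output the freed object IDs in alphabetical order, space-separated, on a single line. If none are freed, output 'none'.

Roots: F
Mark F: refs=C F F, marked=F
Mark C: refs=null null, marked=C F
Unmarked (collected): A B D E

Answer: A B D E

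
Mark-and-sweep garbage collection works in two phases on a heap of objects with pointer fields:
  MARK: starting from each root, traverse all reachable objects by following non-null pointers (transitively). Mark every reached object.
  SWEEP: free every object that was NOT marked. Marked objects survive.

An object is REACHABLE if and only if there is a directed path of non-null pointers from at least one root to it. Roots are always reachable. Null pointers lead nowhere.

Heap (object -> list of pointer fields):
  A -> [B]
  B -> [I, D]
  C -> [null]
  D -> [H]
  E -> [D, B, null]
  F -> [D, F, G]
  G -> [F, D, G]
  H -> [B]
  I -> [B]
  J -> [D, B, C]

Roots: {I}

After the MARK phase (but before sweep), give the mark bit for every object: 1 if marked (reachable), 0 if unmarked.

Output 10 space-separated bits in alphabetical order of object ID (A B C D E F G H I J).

Roots: I
Mark I: refs=B, marked=I
Mark B: refs=I D, marked=B I
Mark D: refs=H, marked=B D I
Mark H: refs=B, marked=B D H I
Unmarked (collected): A C E F G J

Answer: 0 1 0 1 0 0 0 1 1 0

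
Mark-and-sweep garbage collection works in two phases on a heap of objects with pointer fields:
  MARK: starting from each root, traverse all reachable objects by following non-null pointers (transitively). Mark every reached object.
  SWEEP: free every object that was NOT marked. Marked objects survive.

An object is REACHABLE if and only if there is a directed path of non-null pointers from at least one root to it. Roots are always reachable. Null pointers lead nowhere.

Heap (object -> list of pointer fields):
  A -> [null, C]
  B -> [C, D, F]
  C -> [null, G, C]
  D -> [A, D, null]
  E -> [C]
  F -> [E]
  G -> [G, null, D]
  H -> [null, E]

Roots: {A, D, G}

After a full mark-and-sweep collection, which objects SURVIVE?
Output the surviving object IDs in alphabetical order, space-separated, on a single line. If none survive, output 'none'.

Roots: A D G
Mark A: refs=null C, marked=A
Mark D: refs=A D null, marked=A D
Mark G: refs=G null D, marked=A D G
Mark C: refs=null G C, marked=A C D G
Unmarked (collected): B E F H

Answer: A C D G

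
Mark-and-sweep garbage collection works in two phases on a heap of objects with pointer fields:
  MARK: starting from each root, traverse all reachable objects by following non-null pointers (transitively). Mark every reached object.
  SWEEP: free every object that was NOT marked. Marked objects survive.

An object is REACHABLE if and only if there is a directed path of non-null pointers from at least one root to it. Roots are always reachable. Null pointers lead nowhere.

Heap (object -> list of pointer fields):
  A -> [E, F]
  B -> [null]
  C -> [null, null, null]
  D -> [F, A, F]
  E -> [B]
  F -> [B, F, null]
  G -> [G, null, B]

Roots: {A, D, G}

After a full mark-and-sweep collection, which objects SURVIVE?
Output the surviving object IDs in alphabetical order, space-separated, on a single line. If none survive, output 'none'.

Roots: A D G
Mark A: refs=E F, marked=A
Mark D: refs=F A F, marked=A D
Mark G: refs=G null B, marked=A D G
Mark E: refs=B, marked=A D E G
Mark F: refs=B F null, marked=A D E F G
Mark B: refs=null, marked=A B D E F G
Unmarked (collected): C

Answer: A B D E F G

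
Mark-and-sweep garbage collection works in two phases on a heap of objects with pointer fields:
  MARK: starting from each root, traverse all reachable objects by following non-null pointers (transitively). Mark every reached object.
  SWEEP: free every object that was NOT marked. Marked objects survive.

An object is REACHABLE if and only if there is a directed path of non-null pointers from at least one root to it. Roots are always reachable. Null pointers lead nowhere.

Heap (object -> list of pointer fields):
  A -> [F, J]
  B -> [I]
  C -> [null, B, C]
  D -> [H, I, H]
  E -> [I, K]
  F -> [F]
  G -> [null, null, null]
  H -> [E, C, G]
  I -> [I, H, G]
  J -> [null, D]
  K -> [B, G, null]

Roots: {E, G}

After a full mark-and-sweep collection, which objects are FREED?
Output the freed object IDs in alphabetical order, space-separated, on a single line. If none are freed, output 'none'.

Roots: E G
Mark E: refs=I K, marked=E
Mark G: refs=null null null, marked=E G
Mark I: refs=I H G, marked=E G I
Mark K: refs=B G null, marked=E G I K
Mark H: refs=E C G, marked=E G H I K
Mark B: refs=I, marked=B E G H I K
Mark C: refs=null B C, marked=B C E G H I K
Unmarked (collected): A D F J

Answer: A D F J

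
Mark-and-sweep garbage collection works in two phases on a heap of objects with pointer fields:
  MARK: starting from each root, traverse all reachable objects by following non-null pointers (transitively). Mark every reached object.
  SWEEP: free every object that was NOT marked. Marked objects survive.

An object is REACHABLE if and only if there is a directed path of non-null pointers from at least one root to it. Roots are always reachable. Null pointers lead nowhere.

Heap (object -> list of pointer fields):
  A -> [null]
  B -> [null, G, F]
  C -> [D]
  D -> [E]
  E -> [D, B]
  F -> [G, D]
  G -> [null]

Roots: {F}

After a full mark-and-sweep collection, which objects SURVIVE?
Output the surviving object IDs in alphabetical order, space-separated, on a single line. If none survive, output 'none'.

Answer: B D E F G

Derivation:
Roots: F
Mark F: refs=G D, marked=F
Mark G: refs=null, marked=F G
Mark D: refs=E, marked=D F G
Mark E: refs=D B, marked=D E F G
Mark B: refs=null G F, marked=B D E F G
Unmarked (collected): A C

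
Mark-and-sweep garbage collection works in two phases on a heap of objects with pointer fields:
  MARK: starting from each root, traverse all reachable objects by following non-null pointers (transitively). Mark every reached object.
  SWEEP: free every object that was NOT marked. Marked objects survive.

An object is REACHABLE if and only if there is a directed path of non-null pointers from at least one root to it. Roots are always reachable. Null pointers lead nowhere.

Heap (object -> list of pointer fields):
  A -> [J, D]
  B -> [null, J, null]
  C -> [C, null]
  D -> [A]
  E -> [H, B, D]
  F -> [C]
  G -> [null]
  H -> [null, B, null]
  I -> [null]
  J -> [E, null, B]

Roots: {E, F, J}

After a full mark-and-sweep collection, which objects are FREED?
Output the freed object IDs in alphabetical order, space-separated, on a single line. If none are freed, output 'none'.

Answer: G I

Derivation:
Roots: E F J
Mark E: refs=H B D, marked=E
Mark F: refs=C, marked=E F
Mark J: refs=E null B, marked=E F J
Mark H: refs=null B null, marked=E F H J
Mark B: refs=null J null, marked=B E F H J
Mark D: refs=A, marked=B D E F H J
Mark C: refs=C null, marked=B C D E F H J
Mark A: refs=J D, marked=A B C D E F H J
Unmarked (collected): G I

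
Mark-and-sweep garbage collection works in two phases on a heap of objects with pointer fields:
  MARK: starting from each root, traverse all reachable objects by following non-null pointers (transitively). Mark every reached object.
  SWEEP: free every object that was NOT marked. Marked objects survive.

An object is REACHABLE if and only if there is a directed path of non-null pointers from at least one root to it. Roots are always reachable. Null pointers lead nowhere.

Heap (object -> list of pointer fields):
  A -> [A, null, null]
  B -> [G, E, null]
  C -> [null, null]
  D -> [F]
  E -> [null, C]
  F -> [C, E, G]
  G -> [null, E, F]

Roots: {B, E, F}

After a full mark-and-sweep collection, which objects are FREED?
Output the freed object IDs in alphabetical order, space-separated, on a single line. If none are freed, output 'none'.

Answer: A D

Derivation:
Roots: B E F
Mark B: refs=G E null, marked=B
Mark E: refs=null C, marked=B E
Mark F: refs=C E G, marked=B E F
Mark G: refs=null E F, marked=B E F G
Mark C: refs=null null, marked=B C E F G
Unmarked (collected): A D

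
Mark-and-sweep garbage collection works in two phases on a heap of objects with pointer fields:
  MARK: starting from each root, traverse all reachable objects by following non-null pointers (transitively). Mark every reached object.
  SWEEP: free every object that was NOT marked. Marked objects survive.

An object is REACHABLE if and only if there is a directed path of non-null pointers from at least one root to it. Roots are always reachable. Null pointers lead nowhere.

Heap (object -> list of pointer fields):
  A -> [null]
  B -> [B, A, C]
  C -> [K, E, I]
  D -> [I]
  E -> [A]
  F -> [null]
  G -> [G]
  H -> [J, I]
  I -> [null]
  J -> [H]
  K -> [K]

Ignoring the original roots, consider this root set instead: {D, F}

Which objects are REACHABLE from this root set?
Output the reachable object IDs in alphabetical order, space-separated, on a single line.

Roots: D F
Mark D: refs=I, marked=D
Mark F: refs=null, marked=D F
Mark I: refs=null, marked=D F I
Unmarked (collected): A B C E G H J K

Answer: D F I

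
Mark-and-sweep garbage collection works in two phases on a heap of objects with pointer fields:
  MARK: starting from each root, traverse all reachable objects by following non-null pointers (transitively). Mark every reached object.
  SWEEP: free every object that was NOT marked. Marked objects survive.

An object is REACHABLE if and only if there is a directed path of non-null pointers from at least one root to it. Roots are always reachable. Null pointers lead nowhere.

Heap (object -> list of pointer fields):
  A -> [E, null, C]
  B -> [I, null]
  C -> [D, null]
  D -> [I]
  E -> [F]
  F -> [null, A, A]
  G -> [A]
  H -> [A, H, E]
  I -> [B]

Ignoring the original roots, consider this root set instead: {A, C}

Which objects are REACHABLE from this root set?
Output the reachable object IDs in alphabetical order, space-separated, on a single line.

Roots: A C
Mark A: refs=E null C, marked=A
Mark C: refs=D null, marked=A C
Mark E: refs=F, marked=A C E
Mark D: refs=I, marked=A C D E
Mark F: refs=null A A, marked=A C D E F
Mark I: refs=B, marked=A C D E F I
Mark B: refs=I null, marked=A B C D E F I
Unmarked (collected): G H

Answer: A B C D E F I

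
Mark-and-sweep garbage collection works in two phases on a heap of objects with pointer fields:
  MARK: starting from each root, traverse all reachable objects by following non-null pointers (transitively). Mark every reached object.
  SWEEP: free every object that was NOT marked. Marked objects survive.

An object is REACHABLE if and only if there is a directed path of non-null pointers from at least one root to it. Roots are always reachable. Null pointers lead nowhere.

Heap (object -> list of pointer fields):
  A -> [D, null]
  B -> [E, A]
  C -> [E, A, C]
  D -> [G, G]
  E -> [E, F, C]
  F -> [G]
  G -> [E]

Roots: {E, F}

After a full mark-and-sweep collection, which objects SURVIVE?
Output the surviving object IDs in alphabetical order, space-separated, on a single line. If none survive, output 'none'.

Roots: E F
Mark E: refs=E F C, marked=E
Mark F: refs=G, marked=E F
Mark C: refs=E A C, marked=C E F
Mark G: refs=E, marked=C E F G
Mark A: refs=D null, marked=A C E F G
Mark D: refs=G G, marked=A C D E F G
Unmarked (collected): B

Answer: A C D E F G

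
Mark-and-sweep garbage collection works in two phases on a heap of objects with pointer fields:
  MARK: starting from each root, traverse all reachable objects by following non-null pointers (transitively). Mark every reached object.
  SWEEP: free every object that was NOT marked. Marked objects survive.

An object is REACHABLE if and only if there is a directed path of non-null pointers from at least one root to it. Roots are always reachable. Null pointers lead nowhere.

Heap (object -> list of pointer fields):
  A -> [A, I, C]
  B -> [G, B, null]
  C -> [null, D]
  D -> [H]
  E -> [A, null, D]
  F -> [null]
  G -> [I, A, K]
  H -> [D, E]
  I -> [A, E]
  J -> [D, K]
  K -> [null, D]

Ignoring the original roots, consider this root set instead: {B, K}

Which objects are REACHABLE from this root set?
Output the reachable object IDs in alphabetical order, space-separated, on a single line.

Roots: B K
Mark B: refs=G B null, marked=B
Mark K: refs=null D, marked=B K
Mark G: refs=I A K, marked=B G K
Mark D: refs=H, marked=B D G K
Mark I: refs=A E, marked=B D G I K
Mark A: refs=A I C, marked=A B D G I K
Mark H: refs=D E, marked=A B D G H I K
Mark E: refs=A null D, marked=A B D E G H I K
Mark C: refs=null D, marked=A B C D E G H I K
Unmarked (collected): F J

Answer: A B C D E G H I K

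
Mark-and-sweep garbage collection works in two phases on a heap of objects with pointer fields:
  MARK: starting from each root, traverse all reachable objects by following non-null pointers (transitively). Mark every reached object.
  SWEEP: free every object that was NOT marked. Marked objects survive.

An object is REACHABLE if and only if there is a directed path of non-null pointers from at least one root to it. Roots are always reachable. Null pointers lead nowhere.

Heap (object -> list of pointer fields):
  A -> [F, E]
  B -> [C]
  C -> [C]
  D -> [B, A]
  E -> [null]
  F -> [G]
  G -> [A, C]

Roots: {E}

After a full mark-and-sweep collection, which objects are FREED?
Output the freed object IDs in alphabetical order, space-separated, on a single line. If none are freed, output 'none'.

Answer: A B C D F G

Derivation:
Roots: E
Mark E: refs=null, marked=E
Unmarked (collected): A B C D F G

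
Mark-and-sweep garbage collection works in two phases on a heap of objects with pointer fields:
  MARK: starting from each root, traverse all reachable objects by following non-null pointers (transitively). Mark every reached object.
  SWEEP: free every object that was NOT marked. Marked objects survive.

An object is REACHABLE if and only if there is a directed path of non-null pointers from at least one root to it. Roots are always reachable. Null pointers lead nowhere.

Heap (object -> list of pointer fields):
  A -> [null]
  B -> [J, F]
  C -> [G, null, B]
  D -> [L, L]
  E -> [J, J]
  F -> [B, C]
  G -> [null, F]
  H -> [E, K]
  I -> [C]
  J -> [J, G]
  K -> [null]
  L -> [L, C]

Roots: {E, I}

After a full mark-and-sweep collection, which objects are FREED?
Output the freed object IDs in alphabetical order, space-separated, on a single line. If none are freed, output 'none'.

Answer: A D H K L

Derivation:
Roots: E I
Mark E: refs=J J, marked=E
Mark I: refs=C, marked=E I
Mark J: refs=J G, marked=E I J
Mark C: refs=G null B, marked=C E I J
Mark G: refs=null F, marked=C E G I J
Mark B: refs=J F, marked=B C E G I J
Mark F: refs=B C, marked=B C E F G I J
Unmarked (collected): A D H K L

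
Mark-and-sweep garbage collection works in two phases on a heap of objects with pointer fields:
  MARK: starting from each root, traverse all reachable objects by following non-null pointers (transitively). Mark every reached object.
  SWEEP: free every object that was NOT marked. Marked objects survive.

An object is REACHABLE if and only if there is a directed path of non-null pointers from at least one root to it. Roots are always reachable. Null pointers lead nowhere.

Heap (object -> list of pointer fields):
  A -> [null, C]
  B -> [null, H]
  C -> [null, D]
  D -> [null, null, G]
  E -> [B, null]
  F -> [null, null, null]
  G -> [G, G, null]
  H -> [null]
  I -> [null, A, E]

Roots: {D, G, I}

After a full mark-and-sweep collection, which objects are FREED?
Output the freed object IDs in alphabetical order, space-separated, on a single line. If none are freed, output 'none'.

Roots: D G I
Mark D: refs=null null G, marked=D
Mark G: refs=G G null, marked=D G
Mark I: refs=null A E, marked=D G I
Mark A: refs=null C, marked=A D G I
Mark E: refs=B null, marked=A D E G I
Mark C: refs=null D, marked=A C D E G I
Mark B: refs=null H, marked=A B C D E G I
Mark H: refs=null, marked=A B C D E G H I
Unmarked (collected): F

Answer: F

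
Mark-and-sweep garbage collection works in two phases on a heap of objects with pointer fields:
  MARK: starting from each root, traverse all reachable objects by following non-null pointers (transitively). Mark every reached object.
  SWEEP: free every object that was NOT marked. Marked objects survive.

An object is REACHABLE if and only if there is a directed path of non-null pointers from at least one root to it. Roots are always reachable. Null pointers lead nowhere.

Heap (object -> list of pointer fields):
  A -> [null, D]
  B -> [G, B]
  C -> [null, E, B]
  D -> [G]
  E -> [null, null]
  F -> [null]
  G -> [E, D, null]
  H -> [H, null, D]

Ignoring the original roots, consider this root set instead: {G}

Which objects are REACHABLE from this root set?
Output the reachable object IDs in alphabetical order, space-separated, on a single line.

Roots: G
Mark G: refs=E D null, marked=G
Mark E: refs=null null, marked=E G
Mark D: refs=G, marked=D E G
Unmarked (collected): A B C F H

Answer: D E G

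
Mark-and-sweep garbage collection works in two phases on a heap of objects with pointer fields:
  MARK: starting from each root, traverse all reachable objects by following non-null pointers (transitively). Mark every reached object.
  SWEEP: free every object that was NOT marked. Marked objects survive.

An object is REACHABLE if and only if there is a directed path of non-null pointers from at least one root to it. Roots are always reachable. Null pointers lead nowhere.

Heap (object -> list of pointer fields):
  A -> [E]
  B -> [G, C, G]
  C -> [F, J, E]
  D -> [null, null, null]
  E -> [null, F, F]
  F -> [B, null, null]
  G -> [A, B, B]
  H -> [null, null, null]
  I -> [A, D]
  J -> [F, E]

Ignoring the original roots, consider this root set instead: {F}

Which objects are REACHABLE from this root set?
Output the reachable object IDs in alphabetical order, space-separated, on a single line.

Answer: A B C E F G J

Derivation:
Roots: F
Mark F: refs=B null null, marked=F
Mark B: refs=G C G, marked=B F
Mark G: refs=A B B, marked=B F G
Mark C: refs=F J E, marked=B C F G
Mark A: refs=E, marked=A B C F G
Mark J: refs=F E, marked=A B C F G J
Mark E: refs=null F F, marked=A B C E F G J
Unmarked (collected): D H I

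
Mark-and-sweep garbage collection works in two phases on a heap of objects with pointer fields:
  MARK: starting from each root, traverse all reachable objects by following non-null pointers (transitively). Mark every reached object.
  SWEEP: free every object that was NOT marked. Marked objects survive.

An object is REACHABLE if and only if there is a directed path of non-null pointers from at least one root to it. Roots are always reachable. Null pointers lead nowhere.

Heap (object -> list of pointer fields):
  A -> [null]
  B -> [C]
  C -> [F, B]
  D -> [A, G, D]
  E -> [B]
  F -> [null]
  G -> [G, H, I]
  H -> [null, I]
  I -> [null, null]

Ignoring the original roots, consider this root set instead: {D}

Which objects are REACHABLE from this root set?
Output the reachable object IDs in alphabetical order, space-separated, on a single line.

Roots: D
Mark D: refs=A G D, marked=D
Mark A: refs=null, marked=A D
Mark G: refs=G H I, marked=A D G
Mark H: refs=null I, marked=A D G H
Mark I: refs=null null, marked=A D G H I
Unmarked (collected): B C E F

Answer: A D G H I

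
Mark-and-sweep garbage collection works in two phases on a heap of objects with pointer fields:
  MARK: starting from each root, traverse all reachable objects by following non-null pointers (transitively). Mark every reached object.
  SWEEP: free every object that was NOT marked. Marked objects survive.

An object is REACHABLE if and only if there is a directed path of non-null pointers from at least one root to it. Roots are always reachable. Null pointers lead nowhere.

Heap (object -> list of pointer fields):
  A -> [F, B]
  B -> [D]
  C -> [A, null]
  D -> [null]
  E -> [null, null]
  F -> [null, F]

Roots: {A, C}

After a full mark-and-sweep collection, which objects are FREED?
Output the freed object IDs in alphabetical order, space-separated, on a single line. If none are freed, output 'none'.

Roots: A C
Mark A: refs=F B, marked=A
Mark C: refs=A null, marked=A C
Mark F: refs=null F, marked=A C F
Mark B: refs=D, marked=A B C F
Mark D: refs=null, marked=A B C D F
Unmarked (collected): E

Answer: E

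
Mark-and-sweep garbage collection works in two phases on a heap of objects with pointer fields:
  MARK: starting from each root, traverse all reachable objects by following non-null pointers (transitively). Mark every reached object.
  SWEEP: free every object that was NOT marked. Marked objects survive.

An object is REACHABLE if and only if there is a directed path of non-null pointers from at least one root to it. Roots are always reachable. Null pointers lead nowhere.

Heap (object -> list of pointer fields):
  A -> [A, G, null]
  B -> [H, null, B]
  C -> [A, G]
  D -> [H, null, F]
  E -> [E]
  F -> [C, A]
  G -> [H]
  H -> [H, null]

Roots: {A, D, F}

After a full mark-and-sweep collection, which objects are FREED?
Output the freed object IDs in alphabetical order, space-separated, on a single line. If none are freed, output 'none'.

Answer: B E

Derivation:
Roots: A D F
Mark A: refs=A G null, marked=A
Mark D: refs=H null F, marked=A D
Mark F: refs=C A, marked=A D F
Mark G: refs=H, marked=A D F G
Mark H: refs=H null, marked=A D F G H
Mark C: refs=A G, marked=A C D F G H
Unmarked (collected): B E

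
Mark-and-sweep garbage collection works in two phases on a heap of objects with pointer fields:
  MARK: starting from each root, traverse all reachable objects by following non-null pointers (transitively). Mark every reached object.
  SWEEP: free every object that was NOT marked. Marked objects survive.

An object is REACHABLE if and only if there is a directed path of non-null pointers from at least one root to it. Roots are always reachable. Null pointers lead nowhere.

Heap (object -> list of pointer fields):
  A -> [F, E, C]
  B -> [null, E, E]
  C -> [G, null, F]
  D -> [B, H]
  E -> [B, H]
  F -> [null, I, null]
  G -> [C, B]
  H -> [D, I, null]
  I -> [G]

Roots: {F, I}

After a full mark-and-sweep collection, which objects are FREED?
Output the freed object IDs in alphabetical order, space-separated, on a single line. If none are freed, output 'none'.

Roots: F I
Mark F: refs=null I null, marked=F
Mark I: refs=G, marked=F I
Mark G: refs=C B, marked=F G I
Mark C: refs=G null F, marked=C F G I
Mark B: refs=null E E, marked=B C F G I
Mark E: refs=B H, marked=B C E F G I
Mark H: refs=D I null, marked=B C E F G H I
Mark D: refs=B H, marked=B C D E F G H I
Unmarked (collected): A

Answer: A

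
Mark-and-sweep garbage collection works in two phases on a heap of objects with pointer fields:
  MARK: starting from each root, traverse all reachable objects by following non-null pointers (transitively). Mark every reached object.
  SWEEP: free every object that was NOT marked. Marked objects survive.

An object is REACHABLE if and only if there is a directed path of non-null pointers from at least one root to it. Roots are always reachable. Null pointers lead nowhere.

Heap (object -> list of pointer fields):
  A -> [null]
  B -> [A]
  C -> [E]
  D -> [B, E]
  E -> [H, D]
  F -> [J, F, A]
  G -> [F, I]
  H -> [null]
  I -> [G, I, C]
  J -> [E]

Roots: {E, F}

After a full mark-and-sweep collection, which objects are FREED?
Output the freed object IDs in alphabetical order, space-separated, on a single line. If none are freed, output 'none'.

Answer: C G I

Derivation:
Roots: E F
Mark E: refs=H D, marked=E
Mark F: refs=J F A, marked=E F
Mark H: refs=null, marked=E F H
Mark D: refs=B E, marked=D E F H
Mark J: refs=E, marked=D E F H J
Mark A: refs=null, marked=A D E F H J
Mark B: refs=A, marked=A B D E F H J
Unmarked (collected): C G I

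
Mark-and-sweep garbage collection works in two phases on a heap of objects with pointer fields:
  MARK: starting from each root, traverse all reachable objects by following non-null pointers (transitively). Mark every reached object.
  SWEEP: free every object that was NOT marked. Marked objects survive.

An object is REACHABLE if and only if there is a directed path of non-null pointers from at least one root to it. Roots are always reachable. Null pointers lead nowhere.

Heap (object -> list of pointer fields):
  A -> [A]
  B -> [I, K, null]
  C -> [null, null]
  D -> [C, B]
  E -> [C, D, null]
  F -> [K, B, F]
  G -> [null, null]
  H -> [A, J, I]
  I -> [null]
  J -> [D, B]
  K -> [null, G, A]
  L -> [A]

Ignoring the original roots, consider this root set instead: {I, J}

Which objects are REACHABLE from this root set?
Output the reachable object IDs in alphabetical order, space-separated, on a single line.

Roots: I J
Mark I: refs=null, marked=I
Mark J: refs=D B, marked=I J
Mark D: refs=C B, marked=D I J
Mark B: refs=I K null, marked=B D I J
Mark C: refs=null null, marked=B C D I J
Mark K: refs=null G A, marked=B C D I J K
Mark G: refs=null null, marked=B C D G I J K
Mark A: refs=A, marked=A B C D G I J K
Unmarked (collected): E F H L

Answer: A B C D G I J K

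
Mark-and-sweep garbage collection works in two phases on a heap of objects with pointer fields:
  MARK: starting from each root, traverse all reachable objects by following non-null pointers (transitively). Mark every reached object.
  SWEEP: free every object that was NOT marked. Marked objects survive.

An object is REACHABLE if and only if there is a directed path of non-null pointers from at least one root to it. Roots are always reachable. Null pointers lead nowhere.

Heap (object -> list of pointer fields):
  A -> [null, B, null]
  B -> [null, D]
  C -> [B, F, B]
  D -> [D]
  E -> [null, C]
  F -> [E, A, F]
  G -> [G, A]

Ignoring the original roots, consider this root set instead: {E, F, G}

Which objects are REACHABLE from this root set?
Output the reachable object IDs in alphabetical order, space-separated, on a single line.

Roots: E F G
Mark E: refs=null C, marked=E
Mark F: refs=E A F, marked=E F
Mark G: refs=G A, marked=E F G
Mark C: refs=B F B, marked=C E F G
Mark A: refs=null B null, marked=A C E F G
Mark B: refs=null D, marked=A B C E F G
Mark D: refs=D, marked=A B C D E F G
Unmarked (collected): (none)

Answer: A B C D E F G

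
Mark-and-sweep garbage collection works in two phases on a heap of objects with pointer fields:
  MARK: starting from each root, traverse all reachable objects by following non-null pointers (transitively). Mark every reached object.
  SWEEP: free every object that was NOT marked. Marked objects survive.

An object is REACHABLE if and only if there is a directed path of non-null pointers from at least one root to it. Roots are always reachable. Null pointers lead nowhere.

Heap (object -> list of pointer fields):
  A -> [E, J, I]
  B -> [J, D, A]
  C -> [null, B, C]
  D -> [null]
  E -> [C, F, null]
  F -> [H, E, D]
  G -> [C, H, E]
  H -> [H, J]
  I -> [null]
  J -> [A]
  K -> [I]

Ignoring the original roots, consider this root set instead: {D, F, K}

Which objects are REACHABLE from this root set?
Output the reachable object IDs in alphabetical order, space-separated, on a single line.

Roots: D F K
Mark D: refs=null, marked=D
Mark F: refs=H E D, marked=D F
Mark K: refs=I, marked=D F K
Mark H: refs=H J, marked=D F H K
Mark E: refs=C F null, marked=D E F H K
Mark I: refs=null, marked=D E F H I K
Mark J: refs=A, marked=D E F H I J K
Mark C: refs=null B C, marked=C D E F H I J K
Mark A: refs=E J I, marked=A C D E F H I J K
Mark B: refs=J D A, marked=A B C D E F H I J K
Unmarked (collected): G

Answer: A B C D E F H I J K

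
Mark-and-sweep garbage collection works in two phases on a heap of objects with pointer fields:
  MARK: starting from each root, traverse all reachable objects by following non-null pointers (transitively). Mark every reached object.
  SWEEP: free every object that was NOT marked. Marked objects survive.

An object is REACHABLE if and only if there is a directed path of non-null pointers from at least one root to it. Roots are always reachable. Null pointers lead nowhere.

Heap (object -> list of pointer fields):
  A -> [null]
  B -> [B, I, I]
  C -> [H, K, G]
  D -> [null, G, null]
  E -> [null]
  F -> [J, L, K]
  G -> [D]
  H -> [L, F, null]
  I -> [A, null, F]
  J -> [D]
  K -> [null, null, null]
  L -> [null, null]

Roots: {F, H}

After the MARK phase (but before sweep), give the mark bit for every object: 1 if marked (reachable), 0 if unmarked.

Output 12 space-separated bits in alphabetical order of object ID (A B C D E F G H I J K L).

Answer: 0 0 0 1 0 1 1 1 0 1 1 1

Derivation:
Roots: F H
Mark F: refs=J L K, marked=F
Mark H: refs=L F null, marked=F H
Mark J: refs=D, marked=F H J
Mark L: refs=null null, marked=F H J L
Mark K: refs=null null null, marked=F H J K L
Mark D: refs=null G null, marked=D F H J K L
Mark G: refs=D, marked=D F G H J K L
Unmarked (collected): A B C E I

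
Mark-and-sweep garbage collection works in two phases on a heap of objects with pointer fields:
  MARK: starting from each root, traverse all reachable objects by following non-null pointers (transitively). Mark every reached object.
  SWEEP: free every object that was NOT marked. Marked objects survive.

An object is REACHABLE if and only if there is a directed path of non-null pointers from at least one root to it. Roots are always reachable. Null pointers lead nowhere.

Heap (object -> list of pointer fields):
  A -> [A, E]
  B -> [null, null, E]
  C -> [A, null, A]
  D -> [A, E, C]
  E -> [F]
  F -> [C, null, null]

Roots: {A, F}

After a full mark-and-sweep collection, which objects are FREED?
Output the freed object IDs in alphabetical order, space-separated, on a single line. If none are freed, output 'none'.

Answer: B D

Derivation:
Roots: A F
Mark A: refs=A E, marked=A
Mark F: refs=C null null, marked=A F
Mark E: refs=F, marked=A E F
Mark C: refs=A null A, marked=A C E F
Unmarked (collected): B D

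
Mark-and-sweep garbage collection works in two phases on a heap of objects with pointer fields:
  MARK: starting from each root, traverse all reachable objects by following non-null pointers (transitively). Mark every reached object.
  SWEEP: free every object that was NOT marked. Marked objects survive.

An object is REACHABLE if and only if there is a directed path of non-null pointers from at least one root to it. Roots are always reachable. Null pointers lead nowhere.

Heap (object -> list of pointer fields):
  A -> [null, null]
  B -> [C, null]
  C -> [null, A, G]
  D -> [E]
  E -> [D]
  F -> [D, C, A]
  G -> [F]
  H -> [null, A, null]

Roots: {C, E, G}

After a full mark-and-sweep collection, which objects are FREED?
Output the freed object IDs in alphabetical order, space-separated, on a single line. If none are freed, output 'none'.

Answer: B H

Derivation:
Roots: C E G
Mark C: refs=null A G, marked=C
Mark E: refs=D, marked=C E
Mark G: refs=F, marked=C E G
Mark A: refs=null null, marked=A C E G
Mark D: refs=E, marked=A C D E G
Mark F: refs=D C A, marked=A C D E F G
Unmarked (collected): B H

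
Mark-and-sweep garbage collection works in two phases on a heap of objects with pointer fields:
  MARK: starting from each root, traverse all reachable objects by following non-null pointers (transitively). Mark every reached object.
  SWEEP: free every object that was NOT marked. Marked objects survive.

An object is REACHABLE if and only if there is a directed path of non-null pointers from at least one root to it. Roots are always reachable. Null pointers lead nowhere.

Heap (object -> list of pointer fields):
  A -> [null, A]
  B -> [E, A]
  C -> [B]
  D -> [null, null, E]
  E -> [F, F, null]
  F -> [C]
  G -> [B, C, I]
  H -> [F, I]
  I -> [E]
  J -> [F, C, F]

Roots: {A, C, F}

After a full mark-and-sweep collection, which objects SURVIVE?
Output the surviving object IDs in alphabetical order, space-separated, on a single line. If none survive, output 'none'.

Roots: A C F
Mark A: refs=null A, marked=A
Mark C: refs=B, marked=A C
Mark F: refs=C, marked=A C F
Mark B: refs=E A, marked=A B C F
Mark E: refs=F F null, marked=A B C E F
Unmarked (collected): D G H I J

Answer: A B C E F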